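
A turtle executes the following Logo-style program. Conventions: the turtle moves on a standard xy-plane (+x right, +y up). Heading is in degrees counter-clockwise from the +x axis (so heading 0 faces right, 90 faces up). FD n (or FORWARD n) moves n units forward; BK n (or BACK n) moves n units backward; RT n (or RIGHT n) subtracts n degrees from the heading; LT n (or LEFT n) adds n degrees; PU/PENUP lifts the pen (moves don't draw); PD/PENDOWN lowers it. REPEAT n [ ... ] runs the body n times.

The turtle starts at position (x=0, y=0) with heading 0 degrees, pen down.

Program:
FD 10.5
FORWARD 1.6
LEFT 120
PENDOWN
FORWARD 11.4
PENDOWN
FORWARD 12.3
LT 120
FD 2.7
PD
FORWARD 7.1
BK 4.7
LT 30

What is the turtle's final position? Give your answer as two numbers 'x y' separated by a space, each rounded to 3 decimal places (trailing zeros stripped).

Executing turtle program step by step:
Start: pos=(0,0), heading=0, pen down
FD 10.5: (0,0) -> (10.5,0) [heading=0, draw]
FD 1.6: (10.5,0) -> (12.1,0) [heading=0, draw]
LT 120: heading 0 -> 120
PD: pen down
FD 11.4: (12.1,0) -> (6.4,9.873) [heading=120, draw]
PD: pen down
FD 12.3: (6.4,9.873) -> (0.25,20.525) [heading=120, draw]
LT 120: heading 120 -> 240
FD 2.7: (0.25,20.525) -> (-1.1,18.187) [heading=240, draw]
PD: pen down
FD 7.1: (-1.1,18.187) -> (-4.65,12.038) [heading=240, draw]
BK 4.7: (-4.65,12.038) -> (-2.3,16.108) [heading=240, draw]
LT 30: heading 240 -> 270
Final: pos=(-2.3,16.108), heading=270, 7 segment(s) drawn

Answer: -2.3 16.108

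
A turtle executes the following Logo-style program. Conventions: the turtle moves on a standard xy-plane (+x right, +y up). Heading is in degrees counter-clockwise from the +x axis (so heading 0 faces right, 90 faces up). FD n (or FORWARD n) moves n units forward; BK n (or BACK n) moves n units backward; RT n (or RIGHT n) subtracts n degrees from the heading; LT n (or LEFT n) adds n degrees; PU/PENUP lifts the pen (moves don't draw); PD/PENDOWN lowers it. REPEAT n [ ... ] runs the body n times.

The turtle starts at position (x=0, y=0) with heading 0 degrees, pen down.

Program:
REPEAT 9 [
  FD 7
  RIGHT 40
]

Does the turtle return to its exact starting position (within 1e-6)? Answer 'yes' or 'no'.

Answer: yes

Derivation:
Executing turtle program step by step:
Start: pos=(0,0), heading=0, pen down
REPEAT 9 [
  -- iteration 1/9 --
  FD 7: (0,0) -> (7,0) [heading=0, draw]
  RT 40: heading 0 -> 320
  -- iteration 2/9 --
  FD 7: (7,0) -> (12.362,-4.5) [heading=320, draw]
  RT 40: heading 320 -> 280
  -- iteration 3/9 --
  FD 7: (12.362,-4.5) -> (13.578,-11.393) [heading=280, draw]
  RT 40: heading 280 -> 240
  -- iteration 4/9 --
  FD 7: (13.578,-11.393) -> (10.078,-17.455) [heading=240, draw]
  RT 40: heading 240 -> 200
  -- iteration 5/9 --
  FD 7: (10.078,-17.455) -> (3.5,-19.849) [heading=200, draw]
  RT 40: heading 200 -> 160
  -- iteration 6/9 --
  FD 7: (3.5,-19.849) -> (-3.078,-17.455) [heading=160, draw]
  RT 40: heading 160 -> 120
  -- iteration 7/9 --
  FD 7: (-3.078,-17.455) -> (-6.578,-11.393) [heading=120, draw]
  RT 40: heading 120 -> 80
  -- iteration 8/9 --
  FD 7: (-6.578,-11.393) -> (-5.362,-4.5) [heading=80, draw]
  RT 40: heading 80 -> 40
  -- iteration 9/9 --
  FD 7: (-5.362,-4.5) -> (0,0) [heading=40, draw]
  RT 40: heading 40 -> 0
]
Final: pos=(0,0), heading=0, 9 segment(s) drawn

Start position: (0, 0)
Final position: (0, 0)
Distance = 0; < 1e-6 -> CLOSED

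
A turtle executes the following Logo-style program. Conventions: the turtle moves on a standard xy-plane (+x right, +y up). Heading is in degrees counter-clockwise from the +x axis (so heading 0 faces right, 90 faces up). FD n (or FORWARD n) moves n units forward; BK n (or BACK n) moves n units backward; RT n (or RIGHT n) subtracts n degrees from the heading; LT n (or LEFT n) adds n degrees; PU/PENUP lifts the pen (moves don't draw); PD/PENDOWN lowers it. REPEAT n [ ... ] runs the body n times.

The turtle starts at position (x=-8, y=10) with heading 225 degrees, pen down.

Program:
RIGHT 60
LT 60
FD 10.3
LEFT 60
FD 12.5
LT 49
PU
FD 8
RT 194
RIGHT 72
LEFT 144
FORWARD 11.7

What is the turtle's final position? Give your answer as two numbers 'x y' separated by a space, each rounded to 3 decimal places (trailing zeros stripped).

Answer: -14.78 -19.064

Derivation:
Executing turtle program step by step:
Start: pos=(-8,10), heading=225, pen down
RT 60: heading 225 -> 165
LT 60: heading 165 -> 225
FD 10.3: (-8,10) -> (-15.283,2.717) [heading=225, draw]
LT 60: heading 225 -> 285
FD 12.5: (-15.283,2.717) -> (-12.048,-9.357) [heading=285, draw]
LT 49: heading 285 -> 334
PU: pen up
FD 8: (-12.048,-9.357) -> (-4.858,-12.864) [heading=334, move]
RT 194: heading 334 -> 140
RT 72: heading 140 -> 68
LT 144: heading 68 -> 212
FD 11.7: (-4.858,-12.864) -> (-14.78,-19.064) [heading=212, move]
Final: pos=(-14.78,-19.064), heading=212, 2 segment(s) drawn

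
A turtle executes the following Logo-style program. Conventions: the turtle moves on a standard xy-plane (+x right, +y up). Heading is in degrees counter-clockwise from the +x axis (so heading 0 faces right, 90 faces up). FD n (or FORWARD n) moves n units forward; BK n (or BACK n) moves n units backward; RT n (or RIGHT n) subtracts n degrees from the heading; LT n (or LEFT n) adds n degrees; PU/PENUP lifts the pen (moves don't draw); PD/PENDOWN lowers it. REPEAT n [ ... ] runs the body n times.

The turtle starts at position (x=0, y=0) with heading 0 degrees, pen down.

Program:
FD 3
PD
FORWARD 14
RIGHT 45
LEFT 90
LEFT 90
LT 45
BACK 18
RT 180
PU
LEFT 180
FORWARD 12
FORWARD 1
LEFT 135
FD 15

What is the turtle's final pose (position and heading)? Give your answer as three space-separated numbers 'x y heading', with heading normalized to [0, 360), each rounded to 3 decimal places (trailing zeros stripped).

Executing turtle program step by step:
Start: pos=(0,0), heading=0, pen down
FD 3: (0,0) -> (3,0) [heading=0, draw]
PD: pen down
FD 14: (3,0) -> (17,0) [heading=0, draw]
RT 45: heading 0 -> 315
LT 90: heading 315 -> 45
LT 90: heading 45 -> 135
LT 45: heading 135 -> 180
BK 18: (17,0) -> (35,0) [heading=180, draw]
RT 180: heading 180 -> 0
PU: pen up
LT 180: heading 0 -> 180
FD 12: (35,0) -> (23,0) [heading=180, move]
FD 1: (23,0) -> (22,0) [heading=180, move]
LT 135: heading 180 -> 315
FD 15: (22,0) -> (32.607,-10.607) [heading=315, move]
Final: pos=(32.607,-10.607), heading=315, 3 segment(s) drawn

Answer: 32.607 -10.607 315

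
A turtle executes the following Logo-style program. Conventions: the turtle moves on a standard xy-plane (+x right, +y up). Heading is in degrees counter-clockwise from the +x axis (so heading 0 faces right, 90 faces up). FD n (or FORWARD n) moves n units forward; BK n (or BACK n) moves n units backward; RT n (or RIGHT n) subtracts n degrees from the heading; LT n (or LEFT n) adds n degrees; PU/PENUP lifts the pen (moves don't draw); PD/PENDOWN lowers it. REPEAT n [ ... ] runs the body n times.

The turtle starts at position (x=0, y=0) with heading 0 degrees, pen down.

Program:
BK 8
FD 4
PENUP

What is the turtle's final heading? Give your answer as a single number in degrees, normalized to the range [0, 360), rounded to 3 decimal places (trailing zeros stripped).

Answer: 0

Derivation:
Executing turtle program step by step:
Start: pos=(0,0), heading=0, pen down
BK 8: (0,0) -> (-8,0) [heading=0, draw]
FD 4: (-8,0) -> (-4,0) [heading=0, draw]
PU: pen up
Final: pos=(-4,0), heading=0, 2 segment(s) drawn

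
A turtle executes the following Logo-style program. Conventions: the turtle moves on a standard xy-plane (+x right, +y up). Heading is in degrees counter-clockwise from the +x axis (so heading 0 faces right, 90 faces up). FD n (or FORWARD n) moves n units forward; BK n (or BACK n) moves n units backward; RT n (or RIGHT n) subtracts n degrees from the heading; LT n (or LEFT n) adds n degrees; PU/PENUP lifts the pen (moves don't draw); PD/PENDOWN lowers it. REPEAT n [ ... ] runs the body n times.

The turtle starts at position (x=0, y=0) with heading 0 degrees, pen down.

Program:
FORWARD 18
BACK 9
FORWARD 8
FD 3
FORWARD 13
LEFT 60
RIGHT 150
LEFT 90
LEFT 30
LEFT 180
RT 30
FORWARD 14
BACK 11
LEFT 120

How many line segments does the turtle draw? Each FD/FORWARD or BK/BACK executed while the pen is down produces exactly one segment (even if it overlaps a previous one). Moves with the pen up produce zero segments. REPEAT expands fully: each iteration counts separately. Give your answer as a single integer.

Executing turtle program step by step:
Start: pos=(0,0), heading=0, pen down
FD 18: (0,0) -> (18,0) [heading=0, draw]
BK 9: (18,0) -> (9,0) [heading=0, draw]
FD 8: (9,0) -> (17,0) [heading=0, draw]
FD 3: (17,0) -> (20,0) [heading=0, draw]
FD 13: (20,0) -> (33,0) [heading=0, draw]
LT 60: heading 0 -> 60
RT 150: heading 60 -> 270
LT 90: heading 270 -> 0
LT 30: heading 0 -> 30
LT 180: heading 30 -> 210
RT 30: heading 210 -> 180
FD 14: (33,0) -> (19,0) [heading=180, draw]
BK 11: (19,0) -> (30,0) [heading=180, draw]
LT 120: heading 180 -> 300
Final: pos=(30,0), heading=300, 7 segment(s) drawn
Segments drawn: 7

Answer: 7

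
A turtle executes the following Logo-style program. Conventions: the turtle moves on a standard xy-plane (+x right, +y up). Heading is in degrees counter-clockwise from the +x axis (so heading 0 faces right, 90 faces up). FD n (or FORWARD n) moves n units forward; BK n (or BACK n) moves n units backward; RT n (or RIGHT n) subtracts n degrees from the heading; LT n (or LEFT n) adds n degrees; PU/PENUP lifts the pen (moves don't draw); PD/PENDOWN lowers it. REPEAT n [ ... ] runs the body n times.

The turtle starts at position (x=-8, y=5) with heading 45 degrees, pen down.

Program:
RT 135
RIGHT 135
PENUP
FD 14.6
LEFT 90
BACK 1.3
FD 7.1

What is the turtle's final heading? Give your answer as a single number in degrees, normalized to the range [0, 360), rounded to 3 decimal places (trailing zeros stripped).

Answer: 225

Derivation:
Executing turtle program step by step:
Start: pos=(-8,5), heading=45, pen down
RT 135: heading 45 -> 270
RT 135: heading 270 -> 135
PU: pen up
FD 14.6: (-8,5) -> (-18.324,15.324) [heading=135, move]
LT 90: heading 135 -> 225
BK 1.3: (-18.324,15.324) -> (-17.405,16.243) [heading=225, move]
FD 7.1: (-17.405,16.243) -> (-22.425,11.223) [heading=225, move]
Final: pos=(-22.425,11.223), heading=225, 0 segment(s) drawn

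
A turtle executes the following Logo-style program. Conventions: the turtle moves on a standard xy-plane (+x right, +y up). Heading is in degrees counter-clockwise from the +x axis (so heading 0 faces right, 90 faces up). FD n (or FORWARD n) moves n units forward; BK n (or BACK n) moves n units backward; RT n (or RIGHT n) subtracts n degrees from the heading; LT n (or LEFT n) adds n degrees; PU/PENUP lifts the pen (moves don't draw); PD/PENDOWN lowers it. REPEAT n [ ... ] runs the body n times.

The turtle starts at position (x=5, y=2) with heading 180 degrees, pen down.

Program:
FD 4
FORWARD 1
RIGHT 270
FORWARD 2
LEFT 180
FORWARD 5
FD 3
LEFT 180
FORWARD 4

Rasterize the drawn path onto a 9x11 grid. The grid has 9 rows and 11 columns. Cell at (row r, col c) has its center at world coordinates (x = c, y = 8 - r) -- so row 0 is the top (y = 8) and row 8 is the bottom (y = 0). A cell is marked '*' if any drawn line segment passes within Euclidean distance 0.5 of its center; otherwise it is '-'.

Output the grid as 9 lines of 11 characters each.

Answer: *----------
*----------
*----------
*----------
*----------
*----------
******-----
*----------
*----------

Derivation:
Segment 0: (5,2) -> (1,2)
Segment 1: (1,2) -> (0,2)
Segment 2: (0,2) -> (0,0)
Segment 3: (0,0) -> (0,5)
Segment 4: (0,5) -> (0,8)
Segment 5: (0,8) -> (-0,4)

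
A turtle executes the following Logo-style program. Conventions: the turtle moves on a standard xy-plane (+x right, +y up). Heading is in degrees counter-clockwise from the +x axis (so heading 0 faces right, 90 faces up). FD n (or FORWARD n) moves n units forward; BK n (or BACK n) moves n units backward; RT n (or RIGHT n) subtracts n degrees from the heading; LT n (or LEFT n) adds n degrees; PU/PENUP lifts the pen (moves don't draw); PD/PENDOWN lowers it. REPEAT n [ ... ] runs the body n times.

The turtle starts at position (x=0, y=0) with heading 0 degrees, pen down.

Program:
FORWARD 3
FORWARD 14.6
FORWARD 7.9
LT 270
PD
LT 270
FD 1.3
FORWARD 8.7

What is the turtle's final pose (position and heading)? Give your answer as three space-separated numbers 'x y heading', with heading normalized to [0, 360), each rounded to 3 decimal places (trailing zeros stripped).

Answer: 15.5 0 180

Derivation:
Executing turtle program step by step:
Start: pos=(0,0), heading=0, pen down
FD 3: (0,0) -> (3,0) [heading=0, draw]
FD 14.6: (3,0) -> (17.6,0) [heading=0, draw]
FD 7.9: (17.6,0) -> (25.5,0) [heading=0, draw]
LT 270: heading 0 -> 270
PD: pen down
LT 270: heading 270 -> 180
FD 1.3: (25.5,0) -> (24.2,0) [heading=180, draw]
FD 8.7: (24.2,0) -> (15.5,0) [heading=180, draw]
Final: pos=(15.5,0), heading=180, 5 segment(s) drawn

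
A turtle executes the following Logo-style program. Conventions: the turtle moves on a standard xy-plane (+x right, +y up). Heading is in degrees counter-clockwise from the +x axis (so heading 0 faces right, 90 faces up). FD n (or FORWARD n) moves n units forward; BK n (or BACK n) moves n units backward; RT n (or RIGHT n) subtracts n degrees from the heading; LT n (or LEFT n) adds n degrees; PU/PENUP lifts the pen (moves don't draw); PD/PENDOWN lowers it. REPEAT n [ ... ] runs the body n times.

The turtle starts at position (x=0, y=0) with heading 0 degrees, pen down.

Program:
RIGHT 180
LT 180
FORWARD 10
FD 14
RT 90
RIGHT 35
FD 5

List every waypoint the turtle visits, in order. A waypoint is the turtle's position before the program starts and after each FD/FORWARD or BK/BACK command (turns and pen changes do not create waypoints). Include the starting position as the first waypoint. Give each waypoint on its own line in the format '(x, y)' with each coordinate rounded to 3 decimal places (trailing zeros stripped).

Executing turtle program step by step:
Start: pos=(0,0), heading=0, pen down
RT 180: heading 0 -> 180
LT 180: heading 180 -> 0
FD 10: (0,0) -> (10,0) [heading=0, draw]
FD 14: (10,0) -> (24,0) [heading=0, draw]
RT 90: heading 0 -> 270
RT 35: heading 270 -> 235
FD 5: (24,0) -> (21.132,-4.096) [heading=235, draw]
Final: pos=(21.132,-4.096), heading=235, 3 segment(s) drawn
Waypoints (4 total):
(0, 0)
(10, 0)
(24, 0)
(21.132, -4.096)

Answer: (0, 0)
(10, 0)
(24, 0)
(21.132, -4.096)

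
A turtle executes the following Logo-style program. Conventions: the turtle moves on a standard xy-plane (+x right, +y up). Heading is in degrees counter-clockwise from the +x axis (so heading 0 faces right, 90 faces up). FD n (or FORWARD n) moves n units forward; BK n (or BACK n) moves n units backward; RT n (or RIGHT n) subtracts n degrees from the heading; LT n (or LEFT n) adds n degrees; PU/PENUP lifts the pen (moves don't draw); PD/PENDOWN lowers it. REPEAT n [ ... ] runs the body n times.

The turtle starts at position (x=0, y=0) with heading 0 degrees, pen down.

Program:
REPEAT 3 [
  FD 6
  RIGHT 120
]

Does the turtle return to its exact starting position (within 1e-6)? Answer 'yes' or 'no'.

Answer: yes

Derivation:
Executing turtle program step by step:
Start: pos=(0,0), heading=0, pen down
REPEAT 3 [
  -- iteration 1/3 --
  FD 6: (0,0) -> (6,0) [heading=0, draw]
  RT 120: heading 0 -> 240
  -- iteration 2/3 --
  FD 6: (6,0) -> (3,-5.196) [heading=240, draw]
  RT 120: heading 240 -> 120
  -- iteration 3/3 --
  FD 6: (3,-5.196) -> (0,0) [heading=120, draw]
  RT 120: heading 120 -> 0
]
Final: pos=(0,0), heading=0, 3 segment(s) drawn

Start position: (0, 0)
Final position: (0, 0)
Distance = 0; < 1e-6 -> CLOSED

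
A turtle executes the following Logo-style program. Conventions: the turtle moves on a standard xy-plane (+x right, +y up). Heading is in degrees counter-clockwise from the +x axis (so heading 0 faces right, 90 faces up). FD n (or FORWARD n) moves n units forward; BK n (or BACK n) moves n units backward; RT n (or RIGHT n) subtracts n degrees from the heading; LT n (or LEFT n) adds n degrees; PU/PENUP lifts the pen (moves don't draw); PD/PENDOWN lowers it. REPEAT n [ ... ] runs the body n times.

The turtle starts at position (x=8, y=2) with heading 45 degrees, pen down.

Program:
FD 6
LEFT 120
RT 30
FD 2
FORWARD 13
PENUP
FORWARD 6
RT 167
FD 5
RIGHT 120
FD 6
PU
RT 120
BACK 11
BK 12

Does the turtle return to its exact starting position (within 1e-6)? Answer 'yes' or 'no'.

Executing turtle program step by step:
Start: pos=(8,2), heading=45, pen down
FD 6: (8,2) -> (12.243,6.243) [heading=45, draw]
LT 120: heading 45 -> 165
RT 30: heading 165 -> 135
FD 2: (12.243,6.243) -> (10.828,7.657) [heading=135, draw]
FD 13: (10.828,7.657) -> (1.636,16.849) [heading=135, draw]
PU: pen up
FD 6: (1.636,16.849) -> (-2.607,21.092) [heading=135, move]
RT 167: heading 135 -> 328
FD 5: (-2.607,21.092) -> (1.634,18.442) [heading=328, move]
RT 120: heading 328 -> 208
FD 6: (1.634,18.442) -> (-3.664,15.625) [heading=208, move]
PU: pen up
RT 120: heading 208 -> 88
BK 11: (-3.664,15.625) -> (-4.048,4.632) [heading=88, move]
BK 12: (-4.048,4.632) -> (-4.467,-7.361) [heading=88, move]
Final: pos=(-4.467,-7.361), heading=88, 3 segment(s) drawn

Start position: (8, 2)
Final position: (-4.467, -7.361)
Distance = 15.59; >= 1e-6 -> NOT closed

Answer: no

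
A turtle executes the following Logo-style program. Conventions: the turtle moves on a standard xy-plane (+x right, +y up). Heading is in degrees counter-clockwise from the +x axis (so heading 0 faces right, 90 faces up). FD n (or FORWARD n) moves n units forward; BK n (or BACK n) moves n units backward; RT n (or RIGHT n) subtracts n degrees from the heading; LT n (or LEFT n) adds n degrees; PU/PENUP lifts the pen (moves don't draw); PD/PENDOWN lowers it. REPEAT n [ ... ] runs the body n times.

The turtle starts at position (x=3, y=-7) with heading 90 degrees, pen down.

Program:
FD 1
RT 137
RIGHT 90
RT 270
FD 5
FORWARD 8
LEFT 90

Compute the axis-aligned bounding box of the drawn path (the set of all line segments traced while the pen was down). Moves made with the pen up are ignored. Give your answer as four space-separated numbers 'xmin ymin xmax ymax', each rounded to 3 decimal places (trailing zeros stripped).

Executing turtle program step by step:
Start: pos=(3,-7), heading=90, pen down
FD 1: (3,-7) -> (3,-6) [heading=90, draw]
RT 137: heading 90 -> 313
RT 90: heading 313 -> 223
RT 270: heading 223 -> 313
FD 5: (3,-6) -> (6.41,-9.657) [heading=313, draw]
FD 8: (6.41,-9.657) -> (11.866,-15.508) [heading=313, draw]
LT 90: heading 313 -> 43
Final: pos=(11.866,-15.508), heading=43, 3 segment(s) drawn

Segment endpoints: x in {3, 6.41, 11.866}, y in {-15.508, -9.657, -7, -6}
xmin=3, ymin=-15.508, xmax=11.866, ymax=-6

Answer: 3 -15.508 11.866 -6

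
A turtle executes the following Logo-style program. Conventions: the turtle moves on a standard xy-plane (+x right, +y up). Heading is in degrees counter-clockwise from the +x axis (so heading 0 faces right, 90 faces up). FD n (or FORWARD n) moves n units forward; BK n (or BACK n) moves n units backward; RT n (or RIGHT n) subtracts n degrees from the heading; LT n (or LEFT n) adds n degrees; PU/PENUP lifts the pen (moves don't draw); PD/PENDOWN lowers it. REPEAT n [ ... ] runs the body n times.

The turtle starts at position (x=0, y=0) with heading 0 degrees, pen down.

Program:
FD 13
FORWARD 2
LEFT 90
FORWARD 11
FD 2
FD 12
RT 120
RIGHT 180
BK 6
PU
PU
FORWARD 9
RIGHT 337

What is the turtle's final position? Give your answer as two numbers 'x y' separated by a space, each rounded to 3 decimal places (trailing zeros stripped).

Executing turtle program step by step:
Start: pos=(0,0), heading=0, pen down
FD 13: (0,0) -> (13,0) [heading=0, draw]
FD 2: (13,0) -> (15,0) [heading=0, draw]
LT 90: heading 0 -> 90
FD 11: (15,0) -> (15,11) [heading=90, draw]
FD 2: (15,11) -> (15,13) [heading=90, draw]
FD 12: (15,13) -> (15,25) [heading=90, draw]
RT 120: heading 90 -> 330
RT 180: heading 330 -> 150
BK 6: (15,25) -> (20.196,22) [heading=150, draw]
PU: pen up
PU: pen up
FD 9: (20.196,22) -> (12.402,26.5) [heading=150, move]
RT 337: heading 150 -> 173
Final: pos=(12.402,26.5), heading=173, 6 segment(s) drawn

Answer: 12.402 26.5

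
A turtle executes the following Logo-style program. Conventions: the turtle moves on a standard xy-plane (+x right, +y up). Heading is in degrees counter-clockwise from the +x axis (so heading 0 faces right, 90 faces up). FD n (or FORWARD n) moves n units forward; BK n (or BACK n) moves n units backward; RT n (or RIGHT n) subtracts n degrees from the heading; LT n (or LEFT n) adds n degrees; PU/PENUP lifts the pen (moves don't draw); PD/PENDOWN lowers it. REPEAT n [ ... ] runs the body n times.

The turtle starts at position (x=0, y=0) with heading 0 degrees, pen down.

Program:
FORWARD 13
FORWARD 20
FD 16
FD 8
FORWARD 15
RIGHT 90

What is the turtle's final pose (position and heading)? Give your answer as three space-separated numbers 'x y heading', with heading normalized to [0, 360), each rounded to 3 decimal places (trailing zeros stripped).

Executing turtle program step by step:
Start: pos=(0,0), heading=0, pen down
FD 13: (0,0) -> (13,0) [heading=0, draw]
FD 20: (13,0) -> (33,0) [heading=0, draw]
FD 16: (33,0) -> (49,0) [heading=0, draw]
FD 8: (49,0) -> (57,0) [heading=0, draw]
FD 15: (57,0) -> (72,0) [heading=0, draw]
RT 90: heading 0 -> 270
Final: pos=(72,0), heading=270, 5 segment(s) drawn

Answer: 72 0 270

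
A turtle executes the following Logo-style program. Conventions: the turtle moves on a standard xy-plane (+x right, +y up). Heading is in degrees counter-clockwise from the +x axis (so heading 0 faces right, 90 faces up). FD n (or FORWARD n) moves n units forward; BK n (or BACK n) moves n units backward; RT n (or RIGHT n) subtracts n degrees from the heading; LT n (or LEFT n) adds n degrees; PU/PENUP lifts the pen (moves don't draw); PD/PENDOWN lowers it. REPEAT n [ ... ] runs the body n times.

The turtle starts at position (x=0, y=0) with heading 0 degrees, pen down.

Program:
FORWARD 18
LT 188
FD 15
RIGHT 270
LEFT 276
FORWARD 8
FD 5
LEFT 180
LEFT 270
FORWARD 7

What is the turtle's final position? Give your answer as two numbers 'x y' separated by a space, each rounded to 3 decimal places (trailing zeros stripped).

Executing turtle program step by step:
Start: pos=(0,0), heading=0, pen down
FD 18: (0,0) -> (18,0) [heading=0, draw]
LT 188: heading 0 -> 188
FD 15: (18,0) -> (3.146,-2.088) [heading=188, draw]
RT 270: heading 188 -> 278
LT 276: heading 278 -> 194
FD 8: (3.146,-2.088) -> (-4.616,-4.023) [heading=194, draw]
FD 5: (-4.616,-4.023) -> (-9.468,-5.233) [heading=194, draw]
LT 180: heading 194 -> 14
LT 270: heading 14 -> 284
FD 7: (-9.468,-5.233) -> (-7.774,-12.025) [heading=284, draw]
Final: pos=(-7.774,-12.025), heading=284, 5 segment(s) drawn

Answer: -7.774 -12.025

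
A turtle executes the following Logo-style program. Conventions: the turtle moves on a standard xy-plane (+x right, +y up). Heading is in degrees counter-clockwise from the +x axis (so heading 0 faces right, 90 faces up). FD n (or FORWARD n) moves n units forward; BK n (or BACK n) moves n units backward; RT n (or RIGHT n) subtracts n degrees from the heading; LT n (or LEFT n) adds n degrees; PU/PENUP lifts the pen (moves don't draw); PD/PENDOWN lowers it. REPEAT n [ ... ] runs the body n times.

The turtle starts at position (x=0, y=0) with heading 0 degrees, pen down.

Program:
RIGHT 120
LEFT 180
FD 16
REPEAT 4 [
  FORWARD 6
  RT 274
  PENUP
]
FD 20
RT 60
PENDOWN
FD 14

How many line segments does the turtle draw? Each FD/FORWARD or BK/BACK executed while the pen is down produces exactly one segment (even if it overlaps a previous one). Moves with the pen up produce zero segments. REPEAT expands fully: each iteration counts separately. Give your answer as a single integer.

Executing turtle program step by step:
Start: pos=(0,0), heading=0, pen down
RT 120: heading 0 -> 240
LT 180: heading 240 -> 60
FD 16: (0,0) -> (8,13.856) [heading=60, draw]
REPEAT 4 [
  -- iteration 1/4 --
  FD 6: (8,13.856) -> (11,19.053) [heading=60, draw]
  RT 274: heading 60 -> 146
  PU: pen up
  -- iteration 2/4 --
  FD 6: (11,19.053) -> (6.026,22.408) [heading=146, move]
  RT 274: heading 146 -> 232
  PU: pen up
  -- iteration 3/4 --
  FD 6: (6.026,22.408) -> (2.332,17.68) [heading=232, move]
  RT 274: heading 232 -> 318
  PU: pen up
  -- iteration 4/4 --
  FD 6: (2.332,17.68) -> (6.791,13.665) [heading=318, move]
  RT 274: heading 318 -> 44
  PU: pen up
]
FD 20: (6.791,13.665) -> (21.177,27.558) [heading=44, move]
RT 60: heading 44 -> 344
PD: pen down
FD 14: (21.177,27.558) -> (34.635,23.699) [heading=344, draw]
Final: pos=(34.635,23.699), heading=344, 3 segment(s) drawn
Segments drawn: 3

Answer: 3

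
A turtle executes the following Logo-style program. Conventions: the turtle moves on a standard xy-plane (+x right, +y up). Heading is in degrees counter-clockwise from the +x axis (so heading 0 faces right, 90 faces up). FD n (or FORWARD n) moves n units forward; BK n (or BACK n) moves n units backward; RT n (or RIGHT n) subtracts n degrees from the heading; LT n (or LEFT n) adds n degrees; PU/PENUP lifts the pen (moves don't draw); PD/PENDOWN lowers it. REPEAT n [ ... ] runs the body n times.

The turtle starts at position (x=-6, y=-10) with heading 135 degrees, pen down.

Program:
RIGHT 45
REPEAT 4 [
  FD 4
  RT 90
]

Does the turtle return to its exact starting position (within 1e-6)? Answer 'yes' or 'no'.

Executing turtle program step by step:
Start: pos=(-6,-10), heading=135, pen down
RT 45: heading 135 -> 90
REPEAT 4 [
  -- iteration 1/4 --
  FD 4: (-6,-10) -> (-6,-6) [heading=90, draw]
  RT 90: heading 90 -> 0
  -- iteration 2/4 --
  FD 4: (-6,-6) -> (-2,-6) [heading=0, draw]
  RT 90: heading 0 -> 270
  -- iteration 3/4 --
  FD 4: (-2,-6) -> (-2,-10) [heading=270, draw]
  RT 90: heading 270 -> 180
  -- iteration 4/4 --
  FD 4: (-2,-10) -> (-6,-10) [heading=180, draw]
  RT 90: heading 180 -> 90
]
Final: pos=(-6,-10), heading=90, 4 segment(s) drawn

Start position: (-6, -10)
Final position: (-6, -10)
Distance = 0; < 1e-6 -> CLOSED

Answer: yes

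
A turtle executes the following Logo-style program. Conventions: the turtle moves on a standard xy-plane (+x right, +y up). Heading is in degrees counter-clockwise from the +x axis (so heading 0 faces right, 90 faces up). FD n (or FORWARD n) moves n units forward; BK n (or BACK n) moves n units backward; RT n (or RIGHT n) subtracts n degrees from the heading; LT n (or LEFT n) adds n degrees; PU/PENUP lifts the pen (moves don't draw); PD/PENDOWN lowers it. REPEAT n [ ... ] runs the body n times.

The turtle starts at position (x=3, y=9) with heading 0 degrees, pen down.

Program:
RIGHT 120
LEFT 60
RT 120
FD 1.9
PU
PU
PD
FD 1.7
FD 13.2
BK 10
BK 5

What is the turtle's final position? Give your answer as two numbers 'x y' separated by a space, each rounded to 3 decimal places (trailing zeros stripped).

Executing turtle program step by step:
Start: pos=(3,9), heading=0, pen down
RT 120: heading 0 -> 240
LT 60: heading 240 -> 300
RT 120: heading 300 -> 180
FD 1.9: (3,9) -> (1.1,9) [heading=180, draw]
PU: pen up
PU: pen up
PD: pen down
FD 1.7: (1.1,9) -> (-0.6,9) [heading=180, draw]
FD 13.2: (-0.6,9) -> (-13.8,9) [heading=180, draw]
BK 10: (-13.8,9) -> (-3.8,9) [heading=180, draw]
BK 5: (-3.8,9) -> (1.2,9) [heading=180, draw]
Final: pos=(1.2,9), heading=180, 5 segment(s) drawn

Answer: 1.2 9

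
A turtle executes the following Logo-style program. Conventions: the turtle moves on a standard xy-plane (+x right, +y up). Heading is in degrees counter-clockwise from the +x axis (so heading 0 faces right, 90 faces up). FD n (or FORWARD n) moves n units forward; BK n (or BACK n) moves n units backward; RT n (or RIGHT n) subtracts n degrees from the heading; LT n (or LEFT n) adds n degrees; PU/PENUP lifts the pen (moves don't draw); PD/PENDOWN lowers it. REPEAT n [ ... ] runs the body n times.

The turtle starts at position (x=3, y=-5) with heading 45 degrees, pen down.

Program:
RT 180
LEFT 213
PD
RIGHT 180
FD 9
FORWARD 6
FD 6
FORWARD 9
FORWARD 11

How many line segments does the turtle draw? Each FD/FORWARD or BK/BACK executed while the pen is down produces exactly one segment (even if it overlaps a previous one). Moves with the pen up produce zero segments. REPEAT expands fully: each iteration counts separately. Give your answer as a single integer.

Executing turtle program step by step:
Start: pos=(3,-5), heading=45, pen down
RT 180: heading 45 -> 225
LT 213: heading 225 -> 78
PD: pen down
RT 180: heading 78 -> 258
FD 9: (3,-5) -> (1.129,-13.803) [heading=258, draw]
FD 6: (1.129,-13.803) -> (-0.119,-19.672) [heading=258, draw]
FD 6: (-0.119,-19.672) -> (-1.366,-25.541) [heading=258, draw]
FD 9: (-1.366,-25.541) -> (-3.237,-34.344) [heading=258, draw]
FD 11: (-3.237,-34.344) -> (-5.524,-45.104) [heading=258, draw]
Final: pos=(-5.524,-45.104), heading=258, 5 segment(s) drawn
Segments drawn: 5

Answer: 5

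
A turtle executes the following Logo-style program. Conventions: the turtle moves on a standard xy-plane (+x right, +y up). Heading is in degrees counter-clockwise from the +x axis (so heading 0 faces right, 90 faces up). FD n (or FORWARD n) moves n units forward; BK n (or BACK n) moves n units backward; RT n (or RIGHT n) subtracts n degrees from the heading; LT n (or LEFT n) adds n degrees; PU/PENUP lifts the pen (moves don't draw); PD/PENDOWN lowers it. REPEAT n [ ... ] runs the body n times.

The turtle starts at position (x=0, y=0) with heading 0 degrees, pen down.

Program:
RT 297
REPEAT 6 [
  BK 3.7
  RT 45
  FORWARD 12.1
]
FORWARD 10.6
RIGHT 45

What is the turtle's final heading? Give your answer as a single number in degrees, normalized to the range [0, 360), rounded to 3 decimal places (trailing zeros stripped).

Answer: 108

Derivation:
Executing turtle program step by step:
Start: pos=(0,0), heading=0, pen down
RT 297: heading 0 -> 63
REPEAT 6 [
  -- iteration 1/6 --
  BK 3.7: (0,0) -> (-1.68,-3.297) [heading=63, draw]
  RT 45: heading 63 -> 18
  FD 12.1: (-1.68,-3.297) -> (9.828,0.442) [heading=18, draw]
  -- iteration 2/6 --
  BK 3.7: (9.828,0.442) -> (6.309,-0.701) [heading=18, draw]
  RT 45: heading 18 -> 333
  FD 12.1: (6.309,-0.701) -> (17.09,-6.194) [heading=333, draw]
  -- iteration 3/6 --
  BK 3.7: (17.09,-6.194) -> (13.794,-4.515) [heading=333, draw]
  RT 45: heading 333 -> 288
  FD 12.1: (13.794,-4.515) -> (17.533,-16.022) [heading=288, draw]
  -- iteration 4/6 --
  BK 3.7: (17.533,-16.022) -> (16.389,-12.503) [heading=288, draw]
  RT 45: heading 288 -> 243
  FD 12.1: (16.389,-12.503) -> (10.896,-23.285) [heading=243, draw]
  -- iteration 5/6 --
  BK 3.7: (10.896,-23.285) -> (12.576,-19.988) [heading=243, draw]
  RT 45: heading 243 -> 198
  FD 12.1: (12.576,-19.988) -> (1.068,-23.727) [heading=198, draw]
  -- iteration 6/6 --
  BK 3.7: (1.068,-23.727) -> (4.587,-22.584) [heading=198, draw]
  RT 45: heading 198 -> 153
  FD 12.1: (4.587,-22.584) -> (-6.194,-17.09) [heading=153, draw]
]
FD 10.6: (-6.194,-17.09) -> (-15.639,-12.278) [heading=153, draw]
RT 45: heading 153 -> 108
Final: pos=(-15.639,-12.278), heading=108, 13 segment(s) drawn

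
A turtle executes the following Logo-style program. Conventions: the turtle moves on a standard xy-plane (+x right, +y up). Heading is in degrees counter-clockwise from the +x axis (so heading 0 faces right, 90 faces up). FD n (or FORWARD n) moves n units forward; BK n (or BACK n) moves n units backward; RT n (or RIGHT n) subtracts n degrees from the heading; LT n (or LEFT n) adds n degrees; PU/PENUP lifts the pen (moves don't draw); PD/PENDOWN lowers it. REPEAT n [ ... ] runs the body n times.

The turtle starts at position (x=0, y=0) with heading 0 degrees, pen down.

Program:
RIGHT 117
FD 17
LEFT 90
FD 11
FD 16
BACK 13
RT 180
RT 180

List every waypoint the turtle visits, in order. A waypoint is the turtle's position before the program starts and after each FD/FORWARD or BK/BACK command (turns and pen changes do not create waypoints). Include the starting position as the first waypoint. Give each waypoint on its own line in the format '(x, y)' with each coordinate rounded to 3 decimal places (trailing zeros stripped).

Answer: (0, 0)
(-7.718, -15.147)
(2.083, -20.141)
(16.339, -27.405)
(4.756, -21.503)

Derivation:
Executing turtle program step by step:
Start: pos=(0,0), heading=0, pen down
RT 117: heading 0 -> 243
FD 17: (0,0) -> (-7.718,-15.147) [heading=243, draw]
LT 90: heading 243 -> 333
FD 11: (-7.718,-15.147) -> (2.083,-20.141) [heading=333, draw]
FD 16: (2.083,-20.141) -> (16.339,-27.405) [heading=333, draw]
BK 13: (16.339,-27.405) -> (4.756,-21.503) [heading=333, draw]
RT 180: heading 333 -> 153
RT 180: heading 153 -> 333
Final: pos=(4.756,-21.503), heading=333, 4 segment(s) drawn
Waypoints (5 total):
(0, 0)
(-7.718, -15.147)
(2.083, -20.141)
(16.339, -27.405)
(4.756, -21.503)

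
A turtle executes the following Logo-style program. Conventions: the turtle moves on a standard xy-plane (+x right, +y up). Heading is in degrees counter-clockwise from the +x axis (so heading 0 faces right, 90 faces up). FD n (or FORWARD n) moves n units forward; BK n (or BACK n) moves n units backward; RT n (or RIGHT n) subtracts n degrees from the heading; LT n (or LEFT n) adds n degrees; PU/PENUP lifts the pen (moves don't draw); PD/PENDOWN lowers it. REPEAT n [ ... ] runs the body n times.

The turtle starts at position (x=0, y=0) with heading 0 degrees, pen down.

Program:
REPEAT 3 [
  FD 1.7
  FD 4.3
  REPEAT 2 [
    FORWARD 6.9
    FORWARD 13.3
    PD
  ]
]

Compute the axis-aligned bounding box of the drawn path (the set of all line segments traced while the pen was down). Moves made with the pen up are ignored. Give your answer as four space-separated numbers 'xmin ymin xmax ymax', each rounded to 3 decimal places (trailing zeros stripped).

Executing turtle program step by step:
Start: pos=(0,0), heading=0, pen down
REPEAT 3 [
  -- iteration 1/3 --
  FD 1.7: (0,0) -> (1.7,0) [heading=0, draw]
  FD 4.3: (1.7,0) -> (6,0) [heading=0, draw]
  REPEAT 2 [
    -- iteration 1/2 --
    FD 6.9: (6,0) -> (12.9,0) [heading=0, draw]
    FD 13.3: (12.9,0) -> (26.2,0) [heading=0, draw]
    PD: pen down
    -- iteration 2/2 --
    FD 6.9: (26.2,0) -> (33.1,0) [heading=0, draw]
    FD 13.3: (33.1,0) -> (46.4,0) [heading=0, draw]
    PD: pen down
  ]
  -- iteration 2/3 --
  FD 1.7: (46.4,0) -> (48.1,0) [heading=0, draw]
  FD 4.3: (48.1,0) -> (52.4,0) [heading=0, draw]
  REPEAT 2 [
    -- iteration 1/2 --
    FD 6.9: (52.4,0) -> (59.3,0) [heading=0, draw]
    FD 13.3: (59.3,0) -> (72.6,0) [heading=0, draw]
    PD: pen down
    -- iteration 2/2 --
    FD 6.9: (72.6,0) -> (79.5,0) [heading=0, draw]
    FD 13.3: (79.5,0) -> (92.8,0) [heading=0, draw]
    PD: pen down
  ]
  -- iteration 3/3 --
  FD 1.7: (92.8,0) -> (94.5,0) [heading=0, draw]
  FD 4.3: (94.5,0) -> (98.8,0) [heading=0, draw]
  REPEAT 2 [
    -- iteration 1/2 --
    FD 6.9: (98.8,0) -> (105.7,0) [heading=0, draw]
    FD 13.3: (105.7,0) -> (119,0) [heading=0, draw]
    PD: pen down
    -- iteration 2/2 --
    FD 6.9: (119,0) -> (125.9,0) [heading=0, draw]
    FD 13.3: (125.9,0) -> (139.2,0) [heading=0, draw]
    PD: pen down
  ]
]
Final: pos=(139.2,0), heading=0, 18 segment(s) drawn

Segment endpoints: x in {0, 1.7, 6, 12.9, 26.2, 33.1, 46.4, 48.1, 52.4, 59.3, 72.6, 79.5, 92.8, 94.5, 98.8, 105.7, 119, 125.9, 139.2}, y in {0}
xmin=0, ymin=0, xmax=139.2, ymax=0

Answer: 0 0 139.2 0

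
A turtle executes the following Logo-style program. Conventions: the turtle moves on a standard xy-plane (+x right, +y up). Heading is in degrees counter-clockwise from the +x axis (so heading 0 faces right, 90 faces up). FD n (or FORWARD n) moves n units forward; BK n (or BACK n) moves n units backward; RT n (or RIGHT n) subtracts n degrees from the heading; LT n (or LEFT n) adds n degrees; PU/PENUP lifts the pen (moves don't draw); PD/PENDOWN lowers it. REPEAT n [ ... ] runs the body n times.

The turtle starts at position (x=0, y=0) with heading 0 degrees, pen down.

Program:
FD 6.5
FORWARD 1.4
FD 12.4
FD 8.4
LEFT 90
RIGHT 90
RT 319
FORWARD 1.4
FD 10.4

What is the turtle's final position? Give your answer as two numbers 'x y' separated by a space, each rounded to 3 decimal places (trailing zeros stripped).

Executing turtle program step by step:
Start: pos=(0,0), heading=0, pen down
FD 6.5: (0,0) -> (6.5,0) [heading=0, draw]
FD 1.4: (6.5,0) -> (7.9,0) [heading=0, draw]
FD 12.4: (7.9,0) -> (20.3,0) [heading=0, draw]
FD 8.4: (20.3,0) -> (28.7,0) [heading=0, draw]
LT 90: heading 0 -> 90
RT 90: heading 90 -> 0
RT 319: heading 0 -> 41
FD 1.4: (28.7,0) -> (29.757,0.918) [heading=41, draw]
FD 10.4: (29.757,0.918) -> (37.606,7.741) [heading=41, draw]
Final: pos=(37.606,7.741), heading=41, 6 segment(s) drawn

Answer: 37.606 7.741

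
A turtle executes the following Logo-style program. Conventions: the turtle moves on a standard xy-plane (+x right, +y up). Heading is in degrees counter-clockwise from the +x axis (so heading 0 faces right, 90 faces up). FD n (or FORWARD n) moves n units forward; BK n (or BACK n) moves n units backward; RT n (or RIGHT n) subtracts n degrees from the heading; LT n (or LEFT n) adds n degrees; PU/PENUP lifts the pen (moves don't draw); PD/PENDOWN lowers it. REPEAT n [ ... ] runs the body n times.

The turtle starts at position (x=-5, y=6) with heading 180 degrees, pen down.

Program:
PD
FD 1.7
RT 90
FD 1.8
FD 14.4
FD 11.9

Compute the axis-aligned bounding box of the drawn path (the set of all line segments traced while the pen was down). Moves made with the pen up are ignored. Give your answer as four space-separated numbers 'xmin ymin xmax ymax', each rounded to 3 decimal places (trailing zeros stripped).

Executing turtle program step by step:
Start: pos=(-5,6), heading=180, pen down
PD: pen down
FD 1.7: (-5,6) -> (-6.7,6) [heading=180, draw]
RT 90: heading 180 -> 90
FD 1.8: (-6.7,6) -> (-6.7,7.8) [heading=90, draw]
FD 14.4: (-6.7,7.8) -> (-6.7,22.2) [heading=90, draw]
FD 11.9: (-6.7,22.2) -> (-6.7,34.1) [heading=90, draw]
Final: pos=(-6.7,34.1), heading=90, 4 segment(s) drawn

Segment endpoints: x in {-6.7, -6.7, -6.7, -5}, y in {6, 7.8, 22.2, 34.1}
xmin=-6.7, ymin=6, xmax=-5, ymax=34.1

Answer: -6.7 6 -5 34.1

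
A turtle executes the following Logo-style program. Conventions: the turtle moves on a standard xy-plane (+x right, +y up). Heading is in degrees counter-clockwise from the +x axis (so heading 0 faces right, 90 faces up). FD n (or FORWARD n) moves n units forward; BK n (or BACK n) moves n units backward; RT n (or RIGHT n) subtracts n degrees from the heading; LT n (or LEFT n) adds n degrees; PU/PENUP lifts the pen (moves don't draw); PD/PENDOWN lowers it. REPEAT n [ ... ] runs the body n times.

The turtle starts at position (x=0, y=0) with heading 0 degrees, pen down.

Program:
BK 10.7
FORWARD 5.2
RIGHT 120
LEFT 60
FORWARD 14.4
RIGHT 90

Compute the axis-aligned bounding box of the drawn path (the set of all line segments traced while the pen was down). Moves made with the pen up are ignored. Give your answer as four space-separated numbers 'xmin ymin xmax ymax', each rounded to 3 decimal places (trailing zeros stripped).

Executing turtle program step by step:
Start: pos=(0,0), heading=0, pen down
BK 10.7: (0,0) -> (-10.7,0) [heading=0, draw]
FD 5.2: (-10.7,0) -> (-5.5,0) [heading=0, draw]
RT 120: heading 0 -> 240
LT 60: heading 240 -> 300
FD 14.4: (-5.5,0) -> (1.7,-12.471) [heading=300, draw]
RT 90: heading 300 -> 210
Final: pos=(1.7,-12.471), heading=210, 3 segment(s) drawn

Segment endpoints: x in {-10.7, -5.5, 0, 1.7}, y in {-12.471, 0}
xmin=-10.7, ymin=-12.471, xmax=1.7, ymax=0

Answer: -10.7 -12.471 1.7 0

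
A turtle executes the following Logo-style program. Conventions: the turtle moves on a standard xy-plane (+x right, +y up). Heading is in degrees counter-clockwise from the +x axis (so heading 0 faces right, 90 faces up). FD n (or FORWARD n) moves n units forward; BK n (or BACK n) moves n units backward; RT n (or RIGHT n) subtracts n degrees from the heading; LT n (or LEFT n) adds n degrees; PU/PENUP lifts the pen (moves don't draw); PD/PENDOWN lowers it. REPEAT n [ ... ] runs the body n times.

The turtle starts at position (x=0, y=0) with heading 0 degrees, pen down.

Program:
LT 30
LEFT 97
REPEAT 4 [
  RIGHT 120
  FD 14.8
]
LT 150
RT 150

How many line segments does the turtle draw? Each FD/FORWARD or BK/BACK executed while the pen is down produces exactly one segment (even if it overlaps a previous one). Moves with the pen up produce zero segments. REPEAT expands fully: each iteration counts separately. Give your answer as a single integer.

Executing turtle program step by step:
Start: pos=(0,0), heading=0, pen down
LT 30: heading 0 -> 30
LT 97: heading 30 -> 127
REPEAT 4 [
  -- iteration 1/4 --
  RT 120: heading 127 -> 7
  FD 14.8: (0,0) -> (14.69,1.804) [heading=7, draw]
  -- iteration 2/4 --
  RT 120: heading 7 -> 247
  FD 14.8: (14.69,1.804) -> (8.907,-11.82) [heading=247, draw]
  -- iteration 3/4 --
  RT 120: heading 247 -> 127
  FD 14.8: (8.907,-11.82) -> (0,0) [heading=127, draw]
  -- iteration 4/4 --
  RT 120: heading 127 -> 7
  FD 14.8: (0,0) -> (14.69,1.804) [heading=7, draw]
]
LT 150: heading 7 -> 157
RT 150: heading 157 -> 7
Final: pos=(14.69,1.804), heading=7, 4 segment(s) drawn
Segments drawn: 4

Answer: 4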